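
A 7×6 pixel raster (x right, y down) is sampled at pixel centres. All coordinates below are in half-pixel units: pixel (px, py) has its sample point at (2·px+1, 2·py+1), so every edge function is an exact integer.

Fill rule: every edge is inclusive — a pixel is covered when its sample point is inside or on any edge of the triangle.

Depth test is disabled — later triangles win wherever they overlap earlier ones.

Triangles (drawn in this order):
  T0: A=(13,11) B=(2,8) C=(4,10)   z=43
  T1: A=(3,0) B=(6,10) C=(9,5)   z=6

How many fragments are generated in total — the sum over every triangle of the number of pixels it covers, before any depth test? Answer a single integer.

T0:
  2·area = 16  (B↔C swapped to make it positive)
  edge (13, 11)→(4, 10): d=(-9,-1) inclusive
  edge (4, 10)→(2, 8): d=(-2,-2) inclusive
  edge (2, 8)→(13, 11): d=(11,3) inclusive
    (0,3)@(1, 7): e=[24,0,-8] → ·  [on edge]
    (1,4)@(3, 9): e=[8,0,8] → █  [on edge]
    (2,4)@(5, 9): e=[10,4,2] → █
    (3,4)@(7, 9): e=[12,8,-4] → ·
    (1,5)@(3, 11): e=[-10,-4,30] → ·
    (2,5)@(5, 11): e=[-8,0,24] → ·  [on edge]
    (6,5)@(13, 11): e=[0,16,0] → █  [on edge]
  covered (3 px):
    · · · · · · ·
    · · · · · · ·
    · · · · · · ·
    · · · · · · ·
    · █ █ · · · ·
    · · · · · · █
T1:
  2·area = 45  (B↔C swapped to make it positive)
  edge (3, 0)→(9, 5): d=(6,5) inclusive
  edge (9, 5)→(6, 10): d=(-3,5) inclusive
  edge (6, 10)→(3, 0): d=(-3,-10) inclusive
    (2,1)@(5, 3): e=[8,26,11] → █
    (3,1)@(7, 3): e=[-2,16,31] → ·
    (2,2)@(5, 5): e=[20,20,5] → █
    (3,2)@(7, 5): e=[10,10,25] → █
    (4,2)@(9, 5): e=[0,0,45] → █  [on edge]
    (5,2)@(11, 5): e=[-10,-10,65] → ·
    (2,3)@(5, 7): e=[32,14,-1] → ·
    (3,3)@(7, 7): e=[22,4,19] → █
    (4,3)@(9, 7): e=[12,-6,39] → ·
    (3,4)@(7, 9): e=[34,-2,13] → ·
  covered (5 px):
    · · · · · · ·
    · · █ · · · ·
    · · █ █ █ · ·
    · · · █ · · ·
    · · · · · · ·
    · · · · · · ·

Final: 8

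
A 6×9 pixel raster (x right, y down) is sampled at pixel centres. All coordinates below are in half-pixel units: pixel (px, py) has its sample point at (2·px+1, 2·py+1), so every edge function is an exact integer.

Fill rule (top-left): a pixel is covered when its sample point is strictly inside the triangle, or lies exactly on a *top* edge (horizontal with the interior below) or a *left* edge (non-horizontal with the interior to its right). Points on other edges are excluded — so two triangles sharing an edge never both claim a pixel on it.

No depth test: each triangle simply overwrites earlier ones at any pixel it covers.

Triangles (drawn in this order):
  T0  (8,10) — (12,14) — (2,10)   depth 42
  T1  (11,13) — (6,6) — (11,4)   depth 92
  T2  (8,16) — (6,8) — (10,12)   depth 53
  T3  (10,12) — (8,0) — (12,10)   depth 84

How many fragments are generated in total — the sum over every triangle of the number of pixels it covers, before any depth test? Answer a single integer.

T0:
  2·area = 24
  edge (8, 10)→(12, 14): d=(4,4) right/bottom  bias=-1
  edge (12, 14)→(2, 10): d=(-10,-4) top-left  bias=+0
  edge (2, 10)→(8, 10): d=(6,0) top-left  bias=+0
    (0,1)@(1, 3): e=[0,66,-42] → ·  [on edge]
    (1,2)@(3, 5): e=[0,54,-30] → ·  [on edge]
    (2,3)@(5, 7): e=[0,42,-18] → ·  [on edge]
    (3,4)@(7, 9): e=[0,30,-6] → ·  [on edge]
    (2,5)@(5, 11): e=[16,2,6] → █
    (3,5)@(7, 11): e=[8,10,6] → █
    (4,5)@(9, 11): e=[0,18,6] → ·  [on edge]
    (2,6)@(5, 13): e=[24,-18,18] → ·
    (3,6)@(7, 13): e=[16,-10,18] → ·
    (5,6)@(11, 13): e=[0,6,18] → ·  [on edge]
  covered (2 px):
    · · · · · ·
    · · · · · ·
    · · · · · ·
    · · · · · ·
    · · · · · ·
    · · █ █ · ·
    · · · · · ·
    · · · · · ·
    · · · · · ·
T1:
  2·area = 45
  edge (11, 13)→(6, 6): d=(-5,-7) top-left  bias=+0
  edge (6, 6)→(11, 4): d=(5,-2) top-left  bias=+0
  edge (11, 4)→(11, 13): d=(0,9) right/bottom  bias=-1
    (5,0)@(11, 1): e=[60,-15,0] → ·  [on edge]
    (5,1)@(11, 3): e=[50,-5,0] → ·  [on edge]
    (4,2)@(9, 5): e=[26,1,18] → █
    (5,2)@(11, 5): e=[40,5,0] → ·  [on edge]
    (3,3)@(7, 7): e=[2,7,36] → █
    (5,3)@(11, 7): e=[30,15,0] → ·  [on edge]
    (3,4)@(7, 9): e=[-8,17,36] → ·
    (4,4)@(9, 9): e=[6,21,18] → █
    (5,4)@(11, 9): e=[20,25,0] → ·  [on edge]
    (4,5)@(9, 11): e=[-4,31,18] → ·
    (5,5)@(11, 11): e=[10,35,0] → ·  [on edge]
    (5,6)@(11, 13): e=[0,45,0] → ·  [on edge]
    (5,7)@(11, 15): e=[-10,55,0] → ·  [on edge]
    (5,8)@(11, 17): e=[-20,65,0] → ·  [on edge]
  covered (4 px):
    · · · · · ·
    · · · · · ·
    · · · · █ ·
    · · · █ █ ·
    · · · · █ ·
    · · · · · ·
    · · · · · ·
    · · · · · ·
    · · · · · ·
T2:
  2·area = 24
  edge (8, 16)→(6, 8): d=(-2,-8) top-left  bias=+0
  edge (6, 8)→(10, 12): d=(4,4) right/bottom  bias=-1
  edge (10, 12)→(8, 16): d=(-2,4) right/bottom  bias=-1
    (0,1)@(1, 3): e=[-30,0,54] → ·  [on edge]
    (1,2)@(3, 5): e=[-18,0,42] → ·  [on edge]
    (2,3)@(5, 7): e=[-6,0,30] → ·  [on edge]
    (3,4)@(7, 9): e=[6,0,18] → ·  [on edge]
    (3,5)@(7, 11): e=[2,8,14] → █
    (4,5)@(9, 11): e=[18,0,6] → ·  [on edge]
    (3,6)@(7, 13): e=[-2,16,10] → ·
    (4,6)@(9, 13): e=[14,8,2] → █
    (5,6)@(11, 13): e=[30,0,-6] → ·  [on edge]
    (4,7)@(9, 15): e=[10,16,-2] → ·
  covered (2 px):
    · · · · · ·
    · · · · · ·
    · · · · · ·
    · · · · · ·
    · · · · · ·
    · · · █ · ·
    · · · · █ ·
    · · · · · ·
    · · · · · ·
T3:
  2·area = 28
  edge (10, 12)→(8, 0): d=(-2,-12) top-left  bias=+0
  edge (8, 0)→(12, 10): d=(4,10) right/bottom  bias=-1
  edge (12, 10)→(10, 12): d=(-2,2) right/bottom  bias=-1
    (4,1)@(9, 3): e=[6,2,20] → █
    (5,1)@(11, 3): e=[30,-18,16] → ·
    (4,2)@(9, 5): e=[2,10,16] → █
    (5,2)@(11, 5): e=[26,-10,12] → ·
    (4,3)@(9, 7): e=[-2,18,12] → ·
    (5,4)@(11, 9): e=[18,6,4] → █
    (5,5)@(11, 11): e=[14,14,0] → ·  [on edge]
    (4,6)@(9, 13): e=[-14,42,0] → ·  [on edge]
    (3,7)@(7, 15): e=[-42,70,0] → ·  [on edge]
    (2,8)@(5, 17): e=[-70,98,0] → ·  [on edge]
  covered (3 px):
    · · · · · ·
    · · · · █ ·
    · · · · █ ·
    · · · · · ·
    · · · · · █
    · · · · · ·
    · · · · · ·
    · · · · · ·
    · · · · · ·

Result: 11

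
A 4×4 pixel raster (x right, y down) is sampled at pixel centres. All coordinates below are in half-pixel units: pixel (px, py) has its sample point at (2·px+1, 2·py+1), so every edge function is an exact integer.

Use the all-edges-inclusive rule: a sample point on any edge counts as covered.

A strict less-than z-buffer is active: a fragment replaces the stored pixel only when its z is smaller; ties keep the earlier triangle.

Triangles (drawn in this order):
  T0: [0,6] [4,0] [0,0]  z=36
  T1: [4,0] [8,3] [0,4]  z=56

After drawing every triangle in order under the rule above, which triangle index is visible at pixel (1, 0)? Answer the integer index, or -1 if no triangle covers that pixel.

T0:
  2·area = 24  (B↔C swapped to make it positive)
  edge (0, 6)→(0, 0): d=(0,-6) inclusive
  edge (0, 0)→(4, 0): d=(4,0) inclusive
  edge (4, 0)→(0, 6): d=(-4,6) inclusive
    (0,0)@(1, 1): e=[6,4,14] → █
    (1,0)@(3, 1): e=[18,4,2] → █
    (2,0)@(5, 1): e=[30,4,-10] → ·
    (0,1)@(1, 3): e=[6,12,6] → █
    (1,1)@(3, 3): e=[18,12,-6] → ·
    (0,2)@(1, 5): e=[6,20,-2] → ·
  covered (3 px):
    █ █ · ·
    █ · · ·
    · · · ·
    · · · ·
T1:
  2·area = 28
  edge (4, 0)→(8, 3): d=(4,3) inclusive
  edge (8, 3)→(0, 4): d=(-8,1) inclusive
  edge (0, 4)→(4, 0): d=(4,-4) inclusive
    (1,0)@(3, 1): e=[7,21,0] → █  [on edge]
    (2,0)@(5, 1): e=[1,19,8] → █
    (3,0)@(7, 1): e=[-5,17,16] → ·
    (0,1)@(1, 3): e=[21,7,0] → █  [on edge]
    (3,1)@(7, 3): e=[3,1,24] → █
    (0,2)@(1, 5): e=[29,-9,8] → ·
    (1,2)@(3, 5): e=[23,-11,16] → ·
    (2,2)@(5, 5): e=[17,-13,24] → ·
    (3,2)@(7, 5): e=[11,-15,32] → ·
  covered (6 px):
    · █ █ ·
    █ █ █ █
    · · · ·
    · · · ·

Z-buffer (winner per pixel, '.' = empty):
  0 0 1 .
  0 1 1 1
  . . . .
  . . . .

Answer: 0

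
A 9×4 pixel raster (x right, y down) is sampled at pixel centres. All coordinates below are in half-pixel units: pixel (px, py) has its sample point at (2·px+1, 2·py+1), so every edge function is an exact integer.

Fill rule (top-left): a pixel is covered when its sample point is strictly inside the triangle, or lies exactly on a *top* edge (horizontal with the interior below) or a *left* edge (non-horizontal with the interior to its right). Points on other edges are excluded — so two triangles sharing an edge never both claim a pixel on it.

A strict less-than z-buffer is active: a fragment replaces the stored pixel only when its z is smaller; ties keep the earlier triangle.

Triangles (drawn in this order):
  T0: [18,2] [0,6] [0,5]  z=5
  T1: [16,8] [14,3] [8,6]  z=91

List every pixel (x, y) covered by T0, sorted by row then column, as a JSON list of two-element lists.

T0:
  2·area = 18
  edge (18, 2)→(0, 6): d=(-18,4) right/bottom  bias=-1
  edge (0, 6)→(0, 5): d=(0,-1) top-left  bias=+0
  edge (0, 5)→(18, 2): d=(18,-3) top-left  bias=+0
    (6,1)@(13, 3): e=[2,13,3] → X
    (7,1)@(15, 3): e=[-6,15,9] → .
    (0,2)@(1, 5): e=[14,1,3] → X
    (1,2)@(3, 5): e=[6,3,9] → X
    (2,2)@(5, 5): e=[-2,5,15] → .
    (6,2)@(13, 5): e=[-34,13,39] → .
    (0,3)@(1, 7): e=[-22,1,39] → .
    (1,3)@(3, 7): e=[-30,3,45] → .
  covered (3 px):
    . . . . . . . . .
    . . . . . . X . .
    X X . . . . . . .
    . . . . . . . . .
T1:
  2·area = 36  (B↔C swapped to make it positive)
  edge (16, 8)→(8, 6): d=(-8,-2) top-left  bias=+0
  edge (8, 6)→(14, 3): d=(6,-3) top-left  bias=+0
  edge (14, 3)→(16, 8): d=(2,5) right/bottom  bias=-1
    (5,2)@(11, 5): e=[14,3,19] → X
    (6,2)@(13, 5): e=[18,9,9] → X
    (7,2)@(15, 5): e=[22,15,-1] → .
    (5,3)@(11, 7): e=[-2,15,23] → .
    (6,3)@(13, 7): e=[2,21,13] → X
    (7,3)@(15, 7): e=[6,27,3] → X
    (8,3)@(17, 7): e=[10,33,-7] → .
  covered (4 px):
    . . . . . . . . .
    . . . . . . . . .
    . . . . . X X . .
    . . . . . . X X .

Final: [[6,1],[0,2],[1,2]]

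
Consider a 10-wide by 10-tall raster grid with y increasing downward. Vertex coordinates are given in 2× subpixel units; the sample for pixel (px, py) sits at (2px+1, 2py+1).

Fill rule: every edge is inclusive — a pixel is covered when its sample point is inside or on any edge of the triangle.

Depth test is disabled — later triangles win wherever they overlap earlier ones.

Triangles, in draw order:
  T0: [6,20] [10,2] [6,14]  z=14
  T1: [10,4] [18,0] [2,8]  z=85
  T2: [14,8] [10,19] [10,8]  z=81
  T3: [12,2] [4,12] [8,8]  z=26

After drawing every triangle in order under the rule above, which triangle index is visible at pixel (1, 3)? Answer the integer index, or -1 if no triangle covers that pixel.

T0:
  2·area = 24  (B↔C swapped to make it positive)
  edge (6, 20)→(6, 14): d=(0,-6) inclusive
  edge (6, 14)→(10, 2): d=(4,-12) inclusive
  edge (10, 2)→(6, 20): d=(-4,18) inclusive
    (4,2)@(9, 5): e=[18,0,6] → █  [on edge]
    (5,2)@(11, 5): e=[30,24,-30] → ·
    (4,3)@(9, 7): e=[18,8,-2] → ·
    (3,5)@(7, 11): e=[6,0,18] → █  [on edge]
    (4,5)@(9, 11): e=[18,24,-18] → ·
    (3,6)@(7, 13): e=[6,8,10] → █
    (4,6)@(9, 13): e=[18,32,-26] → ·
    (3,7)@(7, 15): e=[6,16,2] → █
    (4,7)@(9, 15): e=[18,40,-34] → ·
    (2,8)@(5, 17): e=[-6,0,30] → ·  [on edge]
    (3,8)@(7, 17): e=[6,24,-6] → ·
  covered (4 px):
    · · · · · · · · · ·
    · · · · · · · · · ·
    · · · · █ · · · · ·
    · · · · · · · · · ·
    · · · · · · · · · ·
    · · · █ · · · · · ·
    · · · █ · · · · · ·
    · · · █ · · · · · ·
    · · · · · · · · · ·
    · · · · · · · · · ·
T1:
  degenerate (2·area = 0) — covers nothing
T2:
  2·area = 44
  edge (14, 8)→(10, 19): d=(-4,11) inclusive
  edge (10, 19)→(10, 8): d=(0,-11) inclusive
  edge (10, 8)→(14, 8): d=(4,0) inclusive
    (5,4)@(11, 9): e=[29,11,4] → █
    (6,4)@(13, 9): e=[7,33,4] → █
    (7,4)@(15, 9): e=[-15,55,4] → ·
    (5,5)@(11, 11): e=[21,11,12] → █
    (6,5)@(13, 11): e=[-1,33,12] → ·
    (5,6)@(11, 13): e=[13,11,20] → █
    (6,6)@(13, 13): e=[-9,33,20] → ·
    (5,7)@(11, 15): e=[5,11,28] → █
    (6,7)@(13, 15): e=[-17,33,28] → ·
    (5,8)@(11, 17): e=[-3,11,36] → ·
  covered (5 px):
    · · · · · · · · · ·
    · · · · · · · · · ·
    · · · · · · · · · ·
    · · · · · · · · · ·
    · · · · · █ █ · · ·
    · · · · · █ · · · ·
    · · · · · █ · · · ·
    · · · · · █ · · · ·
    · · · · · · · · · ·
    · · · · · · · · · ·
T3:
  2·area = 8  (B↔C swapped to make it positive)
  edge (12, 2)→(8, 8): d=(-4,6) inclusive
  edge (8, 8)→(4, 12): d=(-4,4) inclusive
  edge (4, 12)→(12, 2): d=(8,-10) inclusive
    (7,0)@(15, 1): e=[-14,0,22] → ·  [on edge]
    (6,1)@(13, 3): e=[-10,0,18] → ·  [on edge]
    (5,2)@(11, 5): e=[-6,0,14] → ·  [on edge]
    (4,3)@(9, 7): e=[-2,0,10] → ·  [on edge]
    (3,4)@(7, 9): e=[2,0,6] → █  [on edge]
    (4,4)@(9, 9): e=[-10,-8,26] → ·
    (2,5)@(5, 11): e=[6,0,2] → █  [on edge]
    (3,5)@(7, 11): e=[-6,-8,22] → ·
    (1,6)@(3, 13): e=[10,0,-2] → ·  [on edge]
    (2,6)@(5, 13): e=[-2,-8,18] → ·
    (0,7)@(1, 15): e=[14,0,-6] → ·  [on edge]
  covered (2 px):
    · · · · · · · · · ·
    · · · · · · · · · ·
    · · · · · · · · · ·
    · · · · · · · · · ·
    · · · █ · · · · · ·
    · · █ · · · · · · ·
    · · · · · · · · · ·
    · · · · · · · · · ·
    · · · · · · · · · ·
    · · · · · · · · · ·

Z-buffer (winner per pixel, '.' = empty):
  . . . . . . . . . .
  . . . . . . . . . .
  . . . . 0 . . . . .
  . . . . . . . . . .
  . . . 3 . 2 2 . . .
  . . 3 0 . 2 . . . .
  . . . 0 . 2 . . . .
  . . . 0 . 2 . . . .
  . . . . . . . . . .
  . . . . . . . . . .

Final: -1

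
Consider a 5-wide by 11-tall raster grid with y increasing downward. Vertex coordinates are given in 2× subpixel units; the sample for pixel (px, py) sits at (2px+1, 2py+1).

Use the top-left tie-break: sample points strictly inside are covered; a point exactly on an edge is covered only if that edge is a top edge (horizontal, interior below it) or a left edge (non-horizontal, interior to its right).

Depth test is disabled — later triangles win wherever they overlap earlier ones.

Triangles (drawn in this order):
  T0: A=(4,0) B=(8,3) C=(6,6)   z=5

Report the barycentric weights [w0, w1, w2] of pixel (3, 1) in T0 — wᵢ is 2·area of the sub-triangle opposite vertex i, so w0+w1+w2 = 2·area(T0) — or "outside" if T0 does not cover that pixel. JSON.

T0:
  2·area = 18
  edge (4, 0)→(8, 3): d=(4,3) right/bottom  bias=-1
  edge (8, 3)→(6, 6): d=(-2,3) right/bottom  bias=-1
  edge (6, 6)→(4, 0): d=(-2,-6) top-left  bias=+0
    (2,0)@(5, 1): e=[1,13,4] → █
    (3,0)@(7, 1): e=[-5,7,16] → ·
    (2,1)@(5, 3): e=[9,9,0] → █  [on edge]
    (3,1)@(7, 3): e=[3,3,12] → █
    (4,1)@(9, 3): e=[-3,-3,24] → ·
    (2,2)@(5, 5): e=[17,5,-4] → ·
    (3,2)@(7, 5): e=[11,-1,8] → ·
    (3,4)@(7, 9): e=[27,-9,0] → ·  [on edge]
    (4,7)@(9, 15): e=[45,-27,0] → ·  [on edge]
  covered (3 px):
    · · █ · ·
    · · █ █ ·
    · · · · ·
    · · · · ·
    · · · · ·
    · · · · ·
    · · · · ·
    · · · · ·
    · · · · ·
    · · · · ·
    · · · · ·

Result: [3,12,3]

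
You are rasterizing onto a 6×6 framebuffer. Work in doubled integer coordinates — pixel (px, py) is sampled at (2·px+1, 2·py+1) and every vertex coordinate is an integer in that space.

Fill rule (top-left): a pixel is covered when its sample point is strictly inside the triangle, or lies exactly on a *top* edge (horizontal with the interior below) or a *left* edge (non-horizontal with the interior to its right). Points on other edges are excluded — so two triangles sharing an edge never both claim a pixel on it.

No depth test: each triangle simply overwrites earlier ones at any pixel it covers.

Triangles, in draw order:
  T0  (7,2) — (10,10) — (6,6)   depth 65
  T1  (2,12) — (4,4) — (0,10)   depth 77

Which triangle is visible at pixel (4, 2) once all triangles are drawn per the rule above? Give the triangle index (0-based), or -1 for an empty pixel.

T0:
  2·area = 20
  edge (7, 2)→(10, 10): d=(3,8) right/bottom  bias=-1
  edge (10, 10)→(6, 6): d=(-4,-4) top-left  bias=+0
  edge (6, 6)→(7, 2): d=(1,-4) top-left  bias=+0
    (0,0)@(1, 1): e=[45,0,-25] → ·  [on edge]
    (1,1)@(3, 3): e=[35,0,-15] → ·  [on edge]
    (3,1)@(7, 3): e=[3,16,1] → #
    (4,1)@(9, 3): e=[-13,24,9] → ·
    (2,2)@(5, 5): e=[25,0,-5] → ·  [on edge]
    (3,2)@(7, 5): e=[9,8,3] → #
    (4,2)@(9, 5): e=[-7,16,11] → ·
    (3,3)@(7, 7): e=[15,0,5] → #  [on edge]
    (4,3)@(9, 7): e=[-1,8,13] → ·
    (3,4)@(7, 9): e=[21,-8,7] → ·
    (4,4)@(9, 9): e=[5,0,15] → #  [on edge]
    (5,4)@(11, 9): e=[-11,8,23] → ·
    (5,5)@(11, 11): e=[-5,0,25] → ·  [on edge]
  covered (4 px):
    · · · · · ·
    · · · # · ·
    · · · # · ·
    · · · # · ·
    · · · · # ·
    · · · · · ·
T1:
  2·area = 20  (B↔C swapped to make it positive)
  edge (2, 12)→(0, 10): d=(-2,-2) top-left  bias=+0
  edge (0, 10)→(4, 4): d=(4,-6) top-left  bias=+0
  edge (4, 4)→(2, 12): d=(-2,8) right/bottom  bias=-1
    (1,3)@(3, 7): e=[12,6,2] → #
    (2,3)@(5, 7): e=[16,18,-14] → ·
    (0,4)@(1, 9): e=[4,2,14] → #
    (1,4)@(3, 9): e=[8,14,-2] → ·
    (0,5)@(1, 11): e=[0,10,10] → #  [on edge]
    (1,5)@(3, 11): e=[4,22,-6] → ·
  covered (3 px):
    · · · · · ·
    · · · · · ·
    · · · · · ·
    · # · · · ·
    # · · · · ·
    # · · · · ·

Z-buffer (winner per pixel, '.' = empty):
  . . . . . .
  . . . 0 . .
  . . . 0 . .
  . 1 . 0 . .
  1 . . . 0 .
  1 . . . . .

Result: -1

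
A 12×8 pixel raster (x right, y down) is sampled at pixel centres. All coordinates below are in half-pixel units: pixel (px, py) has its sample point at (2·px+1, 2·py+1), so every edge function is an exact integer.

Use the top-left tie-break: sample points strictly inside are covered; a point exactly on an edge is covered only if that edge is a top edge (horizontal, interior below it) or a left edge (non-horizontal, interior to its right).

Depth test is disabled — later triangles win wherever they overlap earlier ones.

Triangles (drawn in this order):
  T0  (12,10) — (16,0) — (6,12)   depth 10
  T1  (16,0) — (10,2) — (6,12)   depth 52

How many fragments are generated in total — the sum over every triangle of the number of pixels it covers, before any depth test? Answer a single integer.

T0:
  2·area = 52  (B↔C swapped to make it positive)
  edge (12, 10)→(6, 12): d=(-6,2) right/bottom  bias=-1
  edge (6, 12)→(16, 0): d=(10,-12) top-left  bias=+0
  edge (16, 0)→(12, 10): d=(-4,10) right/bottom  bias=-1
    (6,2)@(13, 5): e=[28,14,10] → #
    (7,2)@(15, 5): e=[24,38,-10] → ·
    (5,3)@(11, 7): e=[20,10,22] → #
    (7,3)@(15, 7): e=[12,58,-18] → ·
    (10,3)@(21, 7): e=[0,130,-78] → ·  [on edge]
    (4,4)@(9, 9): e=[12,6,34] → #
    (6,4)@(13, 9): e=[4,54,-6] → ·
    (7,4)@(15, 9): e=[0,78,-26] → ·  [on edge]
    (3,5)@(7, 11): e=[4,2,46] → #
    (4,5)@(9, 11): e=[0,26,26] → ·  [on edge]
    (5,5)@(11, 11): e=[-4,50,6] → ·
    (1,6)@(3, 13): e=[0,-26,78] → ·  [on edge]
  covered (6 px):
    · · · · · · · · · · · ·
    · · · · · · · · · · · ·
    · · · · · · # · · · · ·
    · · · · · # # · · · · ·
    · · · · # # · · · · · ·
    · · · # · · · · · · · ·
    · · · · · · · · · · · ·
    · · · · · · · · · · · ·
T1:
  2·area = 52  (B↔C swapped to make it positive)
  edge (16, 0)→(6, 12): d=(-10,12) right/bottom  bias=-1
  edge (6, 12)→(10, 2): d=(4,-10) top-left  bias=+0
  edge (10, 2)→(16, 0): d=(6,-2) top-left  bias=+0
    (6,0)@(13, 1): e=[26,26,0] → #  [on edge]
    (7,0)@(15, 1): e=[2,46,4] → #
    (8,0)@(17, 1): e=[-22,66,8] → ·
    (3,1)@(7, 3): e=[78,-26,0] → ·  [on edge]
    (5,1)@(11, 3): e=[30,14,8] → #
    (7,1)@(15, 3): e=[-18,54,16] → ·
    (0,2)@(1, 5): e=[130,-78,0] → ·  [on edge]
    (4,2)@(9, 5): e=[34,2,16] → #
    (6,2)@(13, 5): e=[-14,42,24] → ·
    (4,3)@(9, 7): e=[14,10,28] → #
    (5,3)@(11, 7): e=[-10,30,32] → ·
    (4,4)@(9, 9): e=[-6,18,40] → ·
  covered (7 px):
    · · · · · · # # · · · ·
    · · · · · # # · · · · ·
    · · · · # # · · · · · ·
    · · · · # · · · · · · ·
    · · · · · · · · · · · ·
    · · · · · · · · · · · ·
    · · · · · · · · · · · ·
    · · · · · · · · · · · ·

Final: 13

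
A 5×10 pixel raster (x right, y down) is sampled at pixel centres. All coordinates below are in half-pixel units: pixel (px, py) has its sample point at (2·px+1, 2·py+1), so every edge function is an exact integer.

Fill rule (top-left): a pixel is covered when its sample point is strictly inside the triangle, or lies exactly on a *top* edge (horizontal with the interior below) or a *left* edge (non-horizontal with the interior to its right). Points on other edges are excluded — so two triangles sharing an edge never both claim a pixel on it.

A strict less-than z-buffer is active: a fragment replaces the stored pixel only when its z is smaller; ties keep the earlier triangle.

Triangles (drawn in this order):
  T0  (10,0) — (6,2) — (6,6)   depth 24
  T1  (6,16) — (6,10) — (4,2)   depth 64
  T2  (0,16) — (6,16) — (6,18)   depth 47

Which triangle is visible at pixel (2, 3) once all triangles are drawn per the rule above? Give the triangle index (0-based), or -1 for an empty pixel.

T0:
  2·area = 16  (B↔C swapped to make it positive)
  edge (10, 0)→(6, 6): d=(-4,6) right/bottom  bias=-1
  edge (6, 6)→(6, 2): d=(0,-4) top-left  bias=+0
  edge (6, 2)→(10, 0): d=(4,-2) top-left  bias=+0
    (4,0)@(9, 1): e=[2,12,2] → X
    (3,1)@(7, 3): e=[6,4,6] → X
    (4,1)@(9, 3): e=[-6,12,10] → .
    (3,2)@(7, 5): e=[-2,4,14] → .
  covered (2 px):
    . . . . X
    . . . X .
    . . . . .
    . . . . .
    . . . . .
    . . . . .
    . . . . .
    . . . . .
    . . . . .
    . . . . .
T1:
  2·area = 12  (B↔C swapped to make it positive)
  edge (6, 16)→(4, 2): d=(-2,-14) top-left  bias=+0
  edge (4, 2)→(6, 10): d=(2,8) right/bottom  bias=-1
  edge (6, 10)→(6, 16): d=(0,6) right/bottom  bias=-1
    (2,3)@(5, 7): e=[4,2,6] → X
    (3,3)@(7, 7): e=[32,-14,-6] → .
    (2,4)@(5, 9): e=[0,6,6] → X  [on edge]
    (3,4)@(7, 9): e=[28,-10,-6] → .
    (2,5)@(5, 11): e=[-4,10,6] → .
  covered (2 px):
    . . . . .
    . . . . .
    . . . . .
    . . X . .
    . . X . .
    . . . . .
    . . . . .
    . . . . .
    . . . . .
    . . . . .
T2:
  2·area = 12
  edge (0, 16)→(6, 16): d=(6,0) top-left  bias=+0
  edge (6, 16)→(6, 18): d=(0,2) right/bottom  bias=-1
  edge (6, 18)→(0, 16): d=(-6,-2) top-left  bias=+0
    (1,8)@(3, 17): e=[6,6,0] → X  [on edge]
    (2,8)@(5, 17): e=[6,2,4] → X
    (3,8)@(7, 17): e=[6,-2,8] → .
    (1,9)@(3, 19): e=[18,6,-12] → .
    (2,9)@(5, 19): e=[18,2,-8] → .
    (4,9)@(9, 19): e=[18,-6,0] → .  [on edge]
  covered (2 px):
    . . . . .
    . . . . .
    . . . . .
    . . . . .
    . . . . .
    . . . . .
    . . . . .
    . . . . .
    . X X . .
    . . . . .

Z-buffer (winner per pixel, '.' = empty):
  . . . . 0
  . . . 0 .
  . . . . .
  . . 1 . .
  . . 1 . .
  . . . . .
  . . . . .
  . . . . .
  . 2 2 . .
  . . . . .

Answer: 1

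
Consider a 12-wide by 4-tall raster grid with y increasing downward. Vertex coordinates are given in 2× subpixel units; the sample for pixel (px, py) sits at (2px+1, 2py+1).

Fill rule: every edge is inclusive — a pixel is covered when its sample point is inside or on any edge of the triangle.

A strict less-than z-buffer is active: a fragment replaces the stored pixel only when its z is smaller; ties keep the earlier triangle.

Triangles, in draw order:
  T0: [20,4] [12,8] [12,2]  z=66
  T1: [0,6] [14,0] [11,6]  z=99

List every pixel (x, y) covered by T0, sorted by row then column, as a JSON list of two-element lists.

T0:
  2·area = 48
  edge (20, 4)→(12, 8): d=(-8,4) inclusive
  edge (12, 8)→(12, 2): d=(0,-6) inclusive
  edge (12, 2)→(20, 4): d=(8,2) inclusive
    (6,1)@(13, 3): e=[36,6,6] → X
    (7,1)@(15, 3): e=[28,18,2] → X
    (8,1)@(17, 3): e=[20,30,-2] → .
    (6,2)@(13, 5): e=[20,6,22] → X
    (8,2)@(17, 5): e=[4,30,14] → X
    (9,2)@(19, 5): e=[-4,42,10] → .
    (6,3)@(13, 7): e=[4,6,38] → X
    (7,3)@(15, 7): e=[-4,18,34] → .
    (8,3)@(17, 7): e=[-12,30,30] → .
  covered (6 px):
    . . . . . . . . . . . .
    . . . . . . X X . . . .
    . . . . . . X X X . . .
    . . . . . . X . . . . .
T1:
  2·area = 66
  edge (0, 6)→(14, 0): d=(14,-6) inclusive
  edge (14, 0)→(11, 6): d=(-3,6) inclusive
  edge (11, 6)→(0, 6): d=(-11,0) inclusive
    (6,0)@(13, 1): e=[8,3,55] → X
    (7,0)@(15, 1): e=[20,-9,55] → .
    (3,1)@(7, 3): e=[0,33,33] → X  [on edge]
    (4,1)@(9, 3): e=[12,21,33] → X
    (5,1)@(11, 3): e=[24,9,33] → X
    (6,1)@(13, 3): e=[36,-3,33] → .
    (1,2)@(3, 5): e=[4,51,11] → X
    (2,2)@(5, 5): e=[16,39,11] → X
    (6,2)@(13, 5): e=[64,-9,11] → .
    (1,3)@(3, 7): e=[32,45,-11] → .
    (2,3)@(5, 7): e=[44,33,-11] → .
    (3,3)@(7, 7): e=[56,21,-11] → .
  covered (9 px):
    . . . . . . X . . . . .
    . . . X X X . . . . . .
    . X X X X X . . . . . .
    . . . . . . . . . . . .

Final: [[6,1],[7,1],[6,2],[7,2],[8,2],[6,3]]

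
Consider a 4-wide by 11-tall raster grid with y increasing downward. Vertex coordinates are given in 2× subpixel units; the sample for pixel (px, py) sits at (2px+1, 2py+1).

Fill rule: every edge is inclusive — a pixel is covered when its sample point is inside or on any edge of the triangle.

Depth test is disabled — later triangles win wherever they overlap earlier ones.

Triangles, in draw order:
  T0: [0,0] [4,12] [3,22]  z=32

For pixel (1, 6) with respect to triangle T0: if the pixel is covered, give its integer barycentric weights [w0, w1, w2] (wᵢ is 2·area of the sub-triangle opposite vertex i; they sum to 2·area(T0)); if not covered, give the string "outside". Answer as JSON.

T0:
  2·area = 52
  edge (0, 0)→(4, 12): d=(4,12) inclusive
  edge (4, 12)→(3, 22): d=(-1,10) inclusive
  edge (3, 22)→(0, 0): d=(-3,-22) inclusive
    (0,1)@(1, 3): e=[0,39,13] → #  [on edge]
    (1,1)@(3, 3): e=[-24,19,57] → ·
    (0,2)@(1, 5): e=[8,37,7] → #
    (1,2)@(3, 5): e=[-16,17,51] → ·
    (0,3)@(1, 7): e=[16,35,1] → #
    (1,3)@(3, 7): e=[-8,15,45] → ·
    (0,4)@(1, 9): e=[24,33,-5] → ·
    (1,4)@(3, 9): e=[0,13,39] → #  [on edge]
    (2,4)@(5, 9): e=[-24,-7,83] → ·
    (1,5)@(3, 11): e=[8,11,33] → #
    (2,5)@(5, 11): e=[-16,-9,77] → ·
    (1,6)@(3, 13): e=[16,9,27] → #
    (2,7)@(5, 15): e=[0,-13,65] → ·  [on edge]
    (3,10)@(7, 21): e=[0,-39,91] → ·  [on edge]
  covered (10 px):
    · · · ·
    # · · ·
    # · · ·
    # · · ·
    · # · ·
    · # · ·
    · # · ·
    · # · ·
    · # · ·
    · # · ·
    · # · ·

Final: [9,27,16]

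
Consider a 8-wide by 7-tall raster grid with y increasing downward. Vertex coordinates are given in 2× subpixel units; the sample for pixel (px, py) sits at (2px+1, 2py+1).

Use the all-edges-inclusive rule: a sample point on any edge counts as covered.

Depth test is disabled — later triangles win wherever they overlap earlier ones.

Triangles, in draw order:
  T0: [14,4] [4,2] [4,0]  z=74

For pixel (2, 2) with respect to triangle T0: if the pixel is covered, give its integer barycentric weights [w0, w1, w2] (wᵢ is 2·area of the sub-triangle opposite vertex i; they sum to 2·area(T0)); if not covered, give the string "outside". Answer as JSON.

T0:
  2·area = 20
  edge (14, 4)→(4, 2): d=(-10,-2) inclusive
  edge (4, 2)→(4, 0): d=(0,-2) inclusive
  edge (4, 0)→(14, 4): d=(10,4) inclusive
    (2,0)@(5, 1): e=[12,2,6] → █
    (3,0)@(7, 1): e=[16,6,-2] → ·
    (2,1)@(5, 3): e=[-8,2,26] → ·
    (4,1)@(9, 3): e=[0,10,10] → █  [on edge]
    (5,1)@(11, 3): e=[4,14,2] → █
    (6,1)@(13, 3): e=[8,18,-6] → ·
    (4,2)@(9, 5): e=[-20,10,30] → ·
    (5,2)@(11, 5): e=[-16,14,22] → ·
  covered (3 px):
    · · █ · · · · ·
    · · · · █ █ · ·
    · · · · · · · ·
    · · · · · · · ·
    · · · · · · · ·
    · · · · · · · ·
    · · · · · · · ·

Result: "outside"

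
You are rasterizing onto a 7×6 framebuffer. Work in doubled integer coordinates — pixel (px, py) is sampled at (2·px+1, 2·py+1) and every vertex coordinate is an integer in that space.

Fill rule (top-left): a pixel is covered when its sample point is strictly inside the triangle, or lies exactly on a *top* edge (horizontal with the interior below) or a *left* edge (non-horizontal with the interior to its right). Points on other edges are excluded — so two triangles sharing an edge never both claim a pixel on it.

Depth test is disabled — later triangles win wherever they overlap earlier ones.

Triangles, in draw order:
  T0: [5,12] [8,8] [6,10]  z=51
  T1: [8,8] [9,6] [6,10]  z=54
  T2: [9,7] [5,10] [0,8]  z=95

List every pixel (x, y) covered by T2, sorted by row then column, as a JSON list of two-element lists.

T0:
  2·area = 2  (B↔C swapped to make it positive)
  edge (5, 12)→(6, 10): d=(1,-2) top-left  bias=+0
  edge (6, 10)→(8, 8): d=(2,-2) top-left  bias=+0
  edge (8, 8)→(5, 12): d=(-3,4) right/bottom  bias=-1
    (6,1)@(13, 3): e=[7,0,-5] → .  [on edge]
    (5,2)@(11, 5): e=[5,0,-3] → .  [on edge]
    (4,3)@(9, 7): e=[3,0,-1] → .  [on edge]
    (3,4)@(7, 9): e=[1,0,1] → X  [on edge]
    (4,4)@(9, 9): e=[5,4,-7] → .
    (2,5)@(5, 11): e=[-1,0,3] → .  [on edge]
    (3,5)@(7, 11): e=[3,4,-5] → .
  covered (1 px):
    . . . . . . .
    . . . . . . .
    . . . . . . .
    . . . . . . .
    . . . X . . .
    . . . . . . .
T1:
  2·area = 2  (B↔C swapped to make it positive)
  edge (8, 8)→(6, 10): d=(-2,2) right/bottom  bias=-1
  edge (6, 10)→(9, 6): d=(3,-4) top-left  bias=+0
  edge (9, 6)→(8, 8): d=(-1,2) right/bottom  bias=-1
    (6,1)@(13, 3): e=[0,7,-5] → .  [on edge]
    (5,2)@(11, 5): e=[0,5,-3] → .  [on edge]
    (4,3)@(9, 7): e=[0,3,-1] → .  [on edge]
    (3,4)@(7, 9): e=[0,1,1] → .  [on edge]
    (2,5)@(5, 11): e=[0,-1,3] → .  [on edge]
  covered (0 px):
    . . . . . . .
    . . . . . . .
    . . . . . . .
    . . . . . . .
    . . . . . . .
    . . . . . . .
T2:
  2·area = 23
  edge (9, 7)→(5, 10): d=(-4,3) right/bottom  bias=-1
  edge (5, 10)→(0, 8): d=(-5,-2) top-left  bias=+0
  edge (0, 8)→(9, 7): d=(9,-1) top-left  bias=+0
    (4,3)@(9, 7): e=[0,23,0] → .  [on edge]
    (1,4)@(3, 9): e=[10,1,12] → X
    (2,4)@(5, 9): e=[4,5,14] → X
    (3,4)@(7, 9): e=[-2,9,16] → .
    (1,5)@(3, 11): e=[2,-9,30] → .
    (2,5)@(5, 11): e=[-4,-5,32] → .
  covered (2 px):
    . . . . . . .
    . . . . . . .
    . . . . . . .
    . . . . . . .
    . X X . . . .
    . . . . . . .

Answer: [[1,4],[2,4]]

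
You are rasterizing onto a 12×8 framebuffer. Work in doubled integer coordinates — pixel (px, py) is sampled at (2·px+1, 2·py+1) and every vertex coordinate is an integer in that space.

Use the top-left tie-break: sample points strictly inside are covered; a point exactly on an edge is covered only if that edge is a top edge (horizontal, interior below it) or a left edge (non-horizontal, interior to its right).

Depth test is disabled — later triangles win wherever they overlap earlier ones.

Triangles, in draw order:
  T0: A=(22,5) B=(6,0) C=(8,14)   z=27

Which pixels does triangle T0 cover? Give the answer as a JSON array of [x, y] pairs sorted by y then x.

T0:
  2·area = 214  (B↔C swapped to make it positive)
  edge (22, 5)→(8, 14): d=(-14,9) right/bottom  bias=-1
  edge (8, 14)→(6, 0): d=(-2,-14) top-left  bias=+0
  edge (6, 0)→(22, 5): d=(16,5) right/bottom  bias=-1
    (3,0)@(7, 1): e=[191,12,11] → █
    (4,0)@(9, 1): e=[173,40,1] → █
    (5,0)@(11, 1): e=[155,68,-9] → ·
    (3,1)@(7, 3): e=[163,8,43] → █
    (5,1)@(11, 3): e=[127,64,23] → █
    (6,1)@(13, 3): e=[109,92,13] → █
    (7,1)@(15, 3): e=[91,120,3] → █
    (8,1)@(17, 3): e=[73,148,-7] → ·
    (3,2)@(7, 5): e=[135,4,75] → █
    (8,2)@(17, 5): e=[45,144,25] → █
    (9,2)@(19, 5): e=[27,172,15] → █
    (10,2)@(21, 5): e=[9,200,5] → █
    (3,3)@(7, 7): e=[107,0,107] → █  [on edge]
  covered (28 px):
    · · · █ █ · · · · · · ·
    · · · █ █ █ █ █ · · · ·
    · · · █ █ █ █ █ █ █ █ ·
    · · · █ █ █ █ █ █ · · ·
    · · · · █ █ █ █ · · · ·
    · · · · █ █ · · · · · ·
    · · · · █ · · · · · · ·
    · · · · · · · · · · · ·

Final: [[3,0],[4,0],[3,1],[4,1],[5,1],[6,1],[7,1],[3,2],[4,2],[5,2],[6,2],[7,2],[8,2],[9,2],[10,2],[3,3],[4,3],[5,3],[6,3],[7,3],[8,3],[4,4],[5,4],[6,4],[7,4],[4,5],[5,5],[4,6]]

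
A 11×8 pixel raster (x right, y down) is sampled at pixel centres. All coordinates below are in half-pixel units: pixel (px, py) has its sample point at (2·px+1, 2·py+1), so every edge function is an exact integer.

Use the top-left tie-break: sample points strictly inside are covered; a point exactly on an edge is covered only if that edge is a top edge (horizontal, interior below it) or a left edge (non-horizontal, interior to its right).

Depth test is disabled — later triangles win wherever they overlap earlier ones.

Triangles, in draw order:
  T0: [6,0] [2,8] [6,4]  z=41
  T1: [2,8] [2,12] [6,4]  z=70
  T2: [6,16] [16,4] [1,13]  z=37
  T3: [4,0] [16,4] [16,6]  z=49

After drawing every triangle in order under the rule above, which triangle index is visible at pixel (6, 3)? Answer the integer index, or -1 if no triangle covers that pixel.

T0:
  2·area = 16  (B↔C swapped to make it positive)
  edge (6, 0)→(6, 4): d=(0,4) right/bottom  bias=-1
  edge (6, 4)→(2, 8): d=(-4,4) right/bottom  bias=-1
  edge (2, 8)→(6, 0): d=(4,-8) top-left  bias=+0
    (4,0)@(9, 1): e=[-12,0,28] → ·  [on edge]
    (2,1)@(5, 3): e=[4,8,4] → █
    (3,1)@(7, 3): e=[-4,0,20] → ·  [on edge]
    (2,2)@(5, 5): e=[4,0,12] → ·  [on edge]
    (1,3)@(3, 7): e=[12,0,4] → ·  [on edge]
    (0,4)@(1, 9): e=[20,0,-4] → ·  [on edge]
  covered (1 px):
    · · · · · · · · · · ·
    · · █ · · · · · · · ·
    · · · · · · · · · · ·
    · · · · · · · · · · ·
    · · · · · · · · · · ·
    · · · · · · · · · · ·
    · · · · · · · · · · ·
    · · · · · · · · · · ·
T1:
  2·area = 16  (B↔C swapped to make it positive)
  edge (2, 8)→(6, 4): d=(4,-4) top-left  bias=+0
  edge (6, 4)→(2, 12): d=(-4,8) right/bottom  bias=-1
  edge (2, 12)→(2, 8): d=(0,-4) top-left  bias=+0
    (4,0)@(9, 1): e=[0,-12,28] → ·  [on edge]
    (3,1)@(7, 3): e=[0,-4,20] → ·  [on edge]
    (2,2)@(5, 5): e=[0,4,12] → █  [on edge]
    (3,2)@(7, 5): e=[8,-12,20] → ·
    (1,3)@(3, 7): e=[0,12,4] → █  [on edge]
    (2,3)@(5, 7): e=[8,-4,12] → ·
    (0,4)@(1, 9): e=[0,20,-4] → ·  [on edge]
    (1,4)@(3, 9): e=[8,4,4] → █
    (2,4)@(5, 9): e=[16,-12,12] → ·
    (1,5)@(3, 11): e=[16,-4,4] → ·
  covered (3 px):
    · · · · · · · · · · ·
    · · · · · · · · · · ·
    · · █ · · · · · · · ·
    · █ · · · · · · · · ·
    · █ · · · · · · · · ·
    · · · · · · · · · · ·
    · · · · · · · · · · ·
    · · · · · · · · · · ·
T2:
  2·area = 90  (B↔C swapped to make it positive)
  edge (6, 16)→(1, 13): d=(-5,-3) top-left  bias=+0
  edge (1, 13)→(16, 4): d=(15,-9) top-left  bias=+0
  edge (16, 4)→(6, 16): d=(-10,12) right/bottom  bias=-1
    (10,0)@(21, 1): e=[120,0,-30] → ·  [on edge]
    (7,2)@(15, 5): e=[82,6,2] → █
    (8,2)@(17, 5): e=[88,24,-22] → ·
    (5,3)@(11, 7): e=[60,0,30] → █  [on edge]
    (6,3)@(13, 7): e=[66,18,6] → █
    (7,3)@(15, 7): e=[72,36,-18] → ·
    (4,4)@(9, 9): e=[44,12,34] → █
    (6,4)@(13, 9): e=[56,48,-14] → ·
    (2,5)@(5, 11): e=[22,6,62] → █
    (3,5)@(7, 11): e=[28,24,38] → █
    (5,5)@(11, 11): e=[40,60,-10] → ·
    (0,6)@(1, 13): e=[0,0,90] → █  [on edge]
  covered (13 px):
    · · · · · · · · · · ·
    · · · · · · · · · · ·
    · · · · · · · █ · · ·
    · · · · · █ █ · · · ·
    · · · · █ █ · · · · ·
    · · █ █ █ · · · · · ·
    █ █ █ █ · · · · · · ·
    · · █ · · · · · · · ·
T3:
  2·area = 24
  edge (4, 0)→(16, 4): d=(12,4) right/bottom  bias=-1
  edge (16, 4)→(16, 6): d=(0,2) right/bottom  bias=-1
  edge (16, 6)→(4, 0): d=(-12,-6) top-left  bias=+0
    (3,0)@(7, 1): e=[0,18,6] → ·  [on edge]
    (5,1)@(11, 3): e=[8,10,6] → █
    (6,1)@(13, 3): e=[0,6,18] → ·  [on edge]
    (5,2)@(11, 5): e=[32,10,-18] → ·
    (7,2)@(15, 5): e=[16,2,6] → █
    (8,2)@(17, 5): e=[8,-2,18] → ·
    (9,2)@(19, 5): e=[0,-6,30] → ·  [on edge]
    (7,3)@(15, 7): e=[40,2,-18] → ·
  covered (2 px):
    · · · · · · · · · · ·
    · · · · · █ · · · · ·
    · · · · · · · █ · · ·
    · · · · · · · · · · ·
    · · · · · · · · · · ·
    · · · · · · · · · · ·
    · · · · · · · · · · ·
    · · · · · · · · · · ·

Z-buffer (winner per pixel, '.' = empty):
  . . . . . . . . . . .
  . . 0 . . 3 . . . . .
  . . 1 . . . . 3 . . .
  . 1 . . . 2 2 . . . .
  . 1 . . 2 2 . . . . .
  . . 2 2 2 . . . . . .
  2 2 2 2 . . . . . . .
  . . 2 . . . . . . . .

Result: 2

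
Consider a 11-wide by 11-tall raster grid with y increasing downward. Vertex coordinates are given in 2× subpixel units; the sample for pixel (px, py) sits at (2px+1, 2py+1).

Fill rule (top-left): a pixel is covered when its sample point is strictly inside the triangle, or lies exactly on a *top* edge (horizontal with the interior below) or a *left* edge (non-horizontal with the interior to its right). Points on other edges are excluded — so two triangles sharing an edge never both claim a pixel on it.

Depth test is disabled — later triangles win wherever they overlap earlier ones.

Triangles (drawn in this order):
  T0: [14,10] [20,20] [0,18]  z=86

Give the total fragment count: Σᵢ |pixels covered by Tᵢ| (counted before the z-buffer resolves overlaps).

T0:
  2·area = 188
  edge (14, 10)→(20, 20): d=(6,10) right/bottom  bias=-1
  edge (20, 20)→(0, 18): d=(-20,-2) top-left  bias=+0
  edge (0, 18)→(14, 10): d=(14,-8) top-left  bias=+0
    (5,2)@(11, 5): e=[0,282,-94] → ·  [on edge]
    (6,5)@(13, 11): e=[16,166,6] → #
    (7,5)@(15, 11): e=[-4,170,22] → ·
    (4,6)@(9, 13): e=[68,118,2] → #
    (5,6)@(11, 13): e=[48,122,18] → #
    (7,6)@(15, 13): e=[8,130,50] → #
    (8,6)@(17, 13): e=[-12,134,66] → ·
    (3,7)@(7, 15): e=[100,74,14] → #
    (8,7)@(17, 15): e=[0,94,94] → ·  [on edge]
    (1,8)@(3, 17): e=[152,26,10] → #
    (2,8)@(5, 17): e=[132,30,26] → #
    (8,8)@(17, 17): e=[12,54,122] → #
  covered (23 px):
    · · · · · · · · · · ·
    · · · · · · · · · · ·
    · · · · · · · · · · ·
    · · · · · · · · · · ·
    · · · · · · · · · · ·
    · · · · · · # · · · ·
    · · · · # # # # · · ·
    · · · # # # # # · · ·
    · # # # # # # # # · ·
    · · · · · # # # # # ·
    · · · · · · · · · · ·

Answer: 23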